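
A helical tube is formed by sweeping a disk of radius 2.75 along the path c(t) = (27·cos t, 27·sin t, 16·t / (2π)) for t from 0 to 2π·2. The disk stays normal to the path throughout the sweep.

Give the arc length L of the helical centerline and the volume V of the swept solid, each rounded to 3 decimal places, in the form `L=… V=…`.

L=340.798 V=8096.772

2πR = 2π·27 = 169.646003
per-turn = √(169.646003² + 16²) = √(28779.7664 + 256) = √29035.7664 = 170.398845
L = 2 × 170.398845 = 340.797690
V = π·2.75² × L = 23.758294 × 340.797690 = 8096.771872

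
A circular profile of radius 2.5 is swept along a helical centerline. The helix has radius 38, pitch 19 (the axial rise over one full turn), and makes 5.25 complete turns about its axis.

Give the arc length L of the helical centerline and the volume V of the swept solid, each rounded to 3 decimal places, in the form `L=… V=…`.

L=1257.458 V=24690.133

2πR = 2π·38 = 238.761042
per-turn = √(238.761042² + 19²) = √(57006.8350 + 361) = √57367.8350 = 239.515835
L = 5.25 × 239.515835 = 1257.458132
V = π·2.5² × L = 19.634954 × 1257.458132 = 24690.132678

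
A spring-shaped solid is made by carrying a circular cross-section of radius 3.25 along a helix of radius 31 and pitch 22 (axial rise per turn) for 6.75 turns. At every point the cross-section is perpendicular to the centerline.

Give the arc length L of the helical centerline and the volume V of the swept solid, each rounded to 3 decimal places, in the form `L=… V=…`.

2πR = 2π·31 = 194.778745
per-turn = √(194.778745² + 22²) = √(37938.7593 + 484) = √38422.7593 = 196.017242
L = 6.75 × 196.017242 = 1323.116386
V = π·3.25² × L = 33.183072 × 1323.116386 = 43905.066841

L=1323.116 V=43905.067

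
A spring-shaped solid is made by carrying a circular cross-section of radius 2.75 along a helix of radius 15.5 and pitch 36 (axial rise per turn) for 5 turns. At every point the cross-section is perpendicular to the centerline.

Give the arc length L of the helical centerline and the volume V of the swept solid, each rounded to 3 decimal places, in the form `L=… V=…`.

L=519.151 V=12334.131

2πR = 2π·15.5 = 97.389372
per-turn = √(97.389372² + 36²) = √(9484.6898 + 1296) = √10780.6898 = 103.830101
L = 5 × 103.830101 = 519.150504
V = π·2.75² × L = 23.758294 × 519.150504 = 12334.130533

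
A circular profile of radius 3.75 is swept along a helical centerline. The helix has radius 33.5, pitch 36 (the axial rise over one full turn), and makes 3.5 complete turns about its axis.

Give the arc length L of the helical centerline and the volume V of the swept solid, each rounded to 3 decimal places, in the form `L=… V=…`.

2πR = 2π·33.5 = 210.486708
per-turn = √(210.486708² + 36²) = √(44304.6542 + 1296) = √45600.6542 = 213.543097
L = 3.5 × 213.543097 = 747.400839
V = π·3.75² × L = 44.178647 × 747.400839 = 33019.157582

L=747.401 V=33019.158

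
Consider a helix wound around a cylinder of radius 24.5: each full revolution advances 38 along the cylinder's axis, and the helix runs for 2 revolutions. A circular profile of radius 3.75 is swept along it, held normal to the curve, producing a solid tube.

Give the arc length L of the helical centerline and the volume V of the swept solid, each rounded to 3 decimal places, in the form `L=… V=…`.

L=317.118 V=14009.834

2πR = 2π·24.5 = 153.938040
per-turn = √(153.938040² + 38²) = √(23696.9202 + 1444) = √25140.9202 = 158.558885
L = 2 × 158.558885 = 317.117771
V = π·3.75² × L = 44.178647 × 317.117771 = 14009.833963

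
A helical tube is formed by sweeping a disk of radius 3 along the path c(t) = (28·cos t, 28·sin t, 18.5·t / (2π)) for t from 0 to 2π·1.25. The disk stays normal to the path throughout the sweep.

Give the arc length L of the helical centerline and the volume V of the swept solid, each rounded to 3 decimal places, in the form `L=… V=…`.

L=221.124 V=6252.134

2πR = 2π·28 = 175.929189
per-turn = √(175.929189² + 18.5²) = √(30951.0794 + 342.25) = √31293.3294 = 176.899207
L = 1.25 × 176.899207 = 221.124009
V = π·3² × L = 28.274334 × 221.124009 = 6252.134049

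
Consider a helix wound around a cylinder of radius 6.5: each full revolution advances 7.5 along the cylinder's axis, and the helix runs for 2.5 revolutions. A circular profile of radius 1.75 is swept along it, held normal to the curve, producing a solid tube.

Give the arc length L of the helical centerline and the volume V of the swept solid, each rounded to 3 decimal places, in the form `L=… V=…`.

2πR = 2π·6.5 = 40.840704
per-turn = √(40.840704² + 7.5²) = √(1667.9631 + 56.25) = √1724.2131 = 41.523646
L = 2.5 × 41.523646 = 103.809114
V = π·1.75² × L = 9.621128 × 103.809114 = 998.760722

L=103.809 V=998.761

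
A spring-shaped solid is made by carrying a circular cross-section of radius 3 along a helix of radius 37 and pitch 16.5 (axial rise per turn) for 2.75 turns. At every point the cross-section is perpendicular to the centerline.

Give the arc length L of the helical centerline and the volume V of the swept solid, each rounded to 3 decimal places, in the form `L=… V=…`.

L=640.922 V=18121.652

2πR = 2π·37 = 232.477856
per-turn = √(232.477856² + 16.5²) = √(54045.9537 + 272.25) = √54318.2037 = 233.062660
L = 2.75 × 233.062660 = 640.922316
V = π·3² × L = 28.274334 × 640.922316 = 18121.651563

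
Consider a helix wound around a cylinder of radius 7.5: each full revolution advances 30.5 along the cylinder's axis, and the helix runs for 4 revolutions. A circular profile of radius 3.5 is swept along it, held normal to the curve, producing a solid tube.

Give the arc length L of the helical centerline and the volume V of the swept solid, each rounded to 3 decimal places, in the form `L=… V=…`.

L=224.532 V=8641.000

2πR = 2π·7.5 = 47.123890
per-turn = √(47.123890² + 30.5²) = √(2220.6610 + 930.25) = √3150.9110 = 56.132976
L = 4 × 56.132976 = 224.531904
V = π·3.5² × L = 38.484510 × 224.531904 = 8641.000300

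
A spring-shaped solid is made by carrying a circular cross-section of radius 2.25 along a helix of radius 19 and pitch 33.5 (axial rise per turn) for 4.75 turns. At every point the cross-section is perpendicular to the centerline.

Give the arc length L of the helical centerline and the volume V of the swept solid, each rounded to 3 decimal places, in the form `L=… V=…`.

L=588.961 V=9367.018

2πR = 2π·19 = 119.380521
per-turn = √(119.380521² + 33.5²) = √(14251.7088 + 1122.25) = √15373.9588 = 123.991769
L = 4.75 × 123.991769 = 588.960902
V = π·2.25² × L = 15.904313 × 588.960902 = 9367.018422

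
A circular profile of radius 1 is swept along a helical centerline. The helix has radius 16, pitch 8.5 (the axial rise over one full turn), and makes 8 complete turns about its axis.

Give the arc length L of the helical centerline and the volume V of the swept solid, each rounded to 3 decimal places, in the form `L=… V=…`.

2πR = 2π·16 = 100.530965
per-turn = √(100.530965² + 8.5²) = √(10106.4749 + 72.25) = √10178.7249 = 100.889667
L = 8 × 100.889667 = 807.117336
V = π·1² × L = 3.141593 × 807.117336 = 2535.633893

L=807.117 V=2535.634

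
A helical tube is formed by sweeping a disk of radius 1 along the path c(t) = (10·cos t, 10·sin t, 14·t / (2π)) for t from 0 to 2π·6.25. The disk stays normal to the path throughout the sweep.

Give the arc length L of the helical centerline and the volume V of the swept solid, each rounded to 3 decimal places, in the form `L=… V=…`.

L=402.329 V=1263.955

2πR = 2π·10 = 62.831853
per-turn = √(62.831853² + 14²) = √(3947.8418 + 196) = √4143.8418 = 64.372679
L = 6.25 × 64.372679 = 402.329242
V = π·1² × L = 3.141593 × 402.329242 = 1263.954590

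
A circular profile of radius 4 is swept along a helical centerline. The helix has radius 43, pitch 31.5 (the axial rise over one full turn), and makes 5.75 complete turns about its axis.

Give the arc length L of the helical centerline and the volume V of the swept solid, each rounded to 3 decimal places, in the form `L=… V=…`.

L=1564.041 V=78617.257

2πR = 2π·43 = 270.176968
per-turn = √(270.176968² + 31.5²) = √(72995.5942 + 992.25) = √73987.8442 = 272.007066
L = 5.75 × 272.007066 = 1564.040632
V = π·4² × L = 50.265482 × 1564.040632 = 78617.256929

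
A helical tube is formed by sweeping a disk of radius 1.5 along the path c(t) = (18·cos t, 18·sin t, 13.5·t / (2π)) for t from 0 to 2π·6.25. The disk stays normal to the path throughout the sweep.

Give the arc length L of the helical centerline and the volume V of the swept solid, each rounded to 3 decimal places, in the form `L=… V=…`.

2πR = 2π·18 = 113.097336
per-turn = √(113.097336² + 13.5²) = √(12791.0073 + 182.25) = √12973.2573 = 113.900208
L = 6.25 × 113.900208 = 711.876298
V = π·1.5² × L = 7.068583 × 711.876298 = 5031.957032

L=711.876 V=5031.957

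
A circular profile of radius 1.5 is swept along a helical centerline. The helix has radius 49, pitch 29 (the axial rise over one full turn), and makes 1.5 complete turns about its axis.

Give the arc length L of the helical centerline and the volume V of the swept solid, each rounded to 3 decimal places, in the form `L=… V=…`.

2πR = 2π·49 = 307.876080
per-turn = √(307.876080² + 29²) = √(94787.6807 + 841) = √95628.6807 = 309.238873
L = 1.5 × 309.238873 = 463.858310
V = π·1.5² × L = 7.068583 × 463.858310 = 3278.821181

L=463.858 V=3278.821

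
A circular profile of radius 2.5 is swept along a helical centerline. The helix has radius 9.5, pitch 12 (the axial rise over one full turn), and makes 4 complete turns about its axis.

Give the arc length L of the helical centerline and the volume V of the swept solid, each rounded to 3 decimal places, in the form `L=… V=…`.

L=243.538 V=4781.861

2πR = 2π·9.5 = 59.690260
per-turn = √(59.690260² + 12²) = √(3562.9272 + 144) = √3706.9272 = 60.884540
L = 4 × 60.884540 = 243.538159
V = π·2.5² × L = 19.634954 × 243.538159 = 4781.860575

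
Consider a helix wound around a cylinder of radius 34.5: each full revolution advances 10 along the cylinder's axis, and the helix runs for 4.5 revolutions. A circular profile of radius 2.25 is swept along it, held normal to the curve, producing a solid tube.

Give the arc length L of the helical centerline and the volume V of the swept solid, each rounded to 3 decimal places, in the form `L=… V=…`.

2πR = 2π·34.5 = 216.769893
per-turn = √(216.769893² + 10²) = √(46989.1866 + 100) = √47089.1866 = 217.000430
L = 4.5 × 217.000430 = 976.501934
V = π·2.25² × L = 15.904313 × 976.501934 = 15530.592222

L=976.502 V=15530.592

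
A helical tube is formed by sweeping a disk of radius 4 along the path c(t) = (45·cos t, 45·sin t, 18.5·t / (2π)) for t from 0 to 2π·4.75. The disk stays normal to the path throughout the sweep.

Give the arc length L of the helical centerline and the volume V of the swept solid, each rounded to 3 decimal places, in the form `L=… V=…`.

2πR = 2π·45 = 282.743339
per-turn = √(282.743339² + 18.5²) = √(79943.7956 + 342.25) = √80286.0456 = 283.347923
L = 4.75 × 283.347923 = 1345.902636
V = π·4² × L = 50.265482 × 1345.902636 = 67652.445327

L=1345.903 V=67652.445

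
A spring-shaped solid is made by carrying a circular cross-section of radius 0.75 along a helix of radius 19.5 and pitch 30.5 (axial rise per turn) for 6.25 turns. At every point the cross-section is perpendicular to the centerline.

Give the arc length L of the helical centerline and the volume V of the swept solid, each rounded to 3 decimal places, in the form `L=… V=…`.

2πR = 2π·19.5 = 122.522113
per-turn = √(122.522113² + 30.5²) = √(15011.6683 + 930.25) = √15941.9183 = 126.261310
L = 6.25 × 126.261310 = 789.133185
V = π·0.75² × L = 1.767146 × 789.133185 = 1394.513447

L=789.133 V=1394.513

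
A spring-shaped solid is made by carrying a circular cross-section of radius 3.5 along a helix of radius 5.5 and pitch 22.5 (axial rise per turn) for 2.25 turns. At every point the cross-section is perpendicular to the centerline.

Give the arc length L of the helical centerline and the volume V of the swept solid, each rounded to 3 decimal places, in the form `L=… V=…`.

2πR = 2π·5.5 = 34.557519
per-turn = √(34.557519² + 22.5²) = √(1194.2221 + 506.25) = √1700.4721 = 41.236781
L = 2.25 × 41.236781 = 92.782758
V = π·3.5² × L = 38.484510 × 92.782758 = 3570.698976

L=92.783 V=3570.699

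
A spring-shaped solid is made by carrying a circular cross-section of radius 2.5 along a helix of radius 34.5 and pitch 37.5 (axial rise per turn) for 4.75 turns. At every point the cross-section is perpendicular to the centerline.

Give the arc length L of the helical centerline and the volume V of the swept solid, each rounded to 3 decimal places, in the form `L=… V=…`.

L=1044.951 V=20517.560

2πR = 2π·34.5 = 216.769893
per-turn = √(216.769893² + 37.5²) = √(46989.1866 + 1406.25) = √48395.4366 = 219.989628
L = 4.75 × 219.989628 = 1044.950734
V = π·2.5² × L = 19.634954 × 1044.950734 = 20517.559690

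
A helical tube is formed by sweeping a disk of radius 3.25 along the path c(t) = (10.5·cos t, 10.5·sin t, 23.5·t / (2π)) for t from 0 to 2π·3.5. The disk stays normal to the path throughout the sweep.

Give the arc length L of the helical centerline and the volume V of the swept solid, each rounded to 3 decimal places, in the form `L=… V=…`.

2πR = 2π·10.5 = 65.973446
per-turn = √(65.973446² + 23.5²) = √(4352.4955 + 552.25) = √4904.7455 = 70.033889
L = 3.5 × 70.033889 = 245.118610
V = π·3.25² × L = 33.183072 × 245.118610 = 8133.788577

L=245.119 V=8133.789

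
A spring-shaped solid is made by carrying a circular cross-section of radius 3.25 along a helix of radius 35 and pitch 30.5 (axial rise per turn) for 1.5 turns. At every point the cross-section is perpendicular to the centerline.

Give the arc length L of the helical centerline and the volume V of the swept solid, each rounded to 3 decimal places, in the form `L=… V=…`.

2πR = 2π·35 = 219.911486
per-turn = √(219.911486² + 30.5²) = √(48361.0616 + 930.25) = √49291.3116 = 222.016467
L = 1.5 × 222.016467 = 333.024700
V = π·3.25² × L = 33.183072 × 333.024700 = 11050.782743

L=333.025 V=11050.783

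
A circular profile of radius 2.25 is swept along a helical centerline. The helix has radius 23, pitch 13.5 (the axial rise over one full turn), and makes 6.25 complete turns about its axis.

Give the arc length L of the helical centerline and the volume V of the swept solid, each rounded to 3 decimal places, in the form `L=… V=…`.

2πR = 2π·23 = 144.513262
per-turn = √(144.513262² + 13.5²) = √(20884.0829 + 182.25) = √21066.3329 = 145.142457
L = 6.25 × 145.142457 = 907.140358
V = π·2.25² × L = 15.904313 × 907.140358 = 14427.444018

L=907.140 V=14427.444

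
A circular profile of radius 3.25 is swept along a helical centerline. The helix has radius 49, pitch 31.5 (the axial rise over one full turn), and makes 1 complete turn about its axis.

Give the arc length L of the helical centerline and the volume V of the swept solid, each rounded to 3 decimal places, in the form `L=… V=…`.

L=309.483 V=10269.608

2πR = 2π·49 = 307.876080
per-turn = √(307.876080² + 31.5²) = √(94787.6807 + 992.25) = √95779.9307 = 309.483329
L = 1 × 309.483329 = 309.483329
V = π·3.25² × L = 33.183072 × 309.483329 = 10269.607700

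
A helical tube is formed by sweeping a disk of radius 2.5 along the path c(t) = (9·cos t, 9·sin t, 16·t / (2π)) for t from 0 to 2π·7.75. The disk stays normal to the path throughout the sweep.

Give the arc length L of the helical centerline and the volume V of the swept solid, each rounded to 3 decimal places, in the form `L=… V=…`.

L=455.457 V=8942.875

2πR = 2π·9 = 56.548668
per-turn = √(56.548668² + 16²) = √(3197.7518 + 256) = √3453.7518 = 58.768630
L = 7.75 × 58.768630 = 455.456879
V = π·2.5² × L = 19.634954 × 455.456879 = 8942.874916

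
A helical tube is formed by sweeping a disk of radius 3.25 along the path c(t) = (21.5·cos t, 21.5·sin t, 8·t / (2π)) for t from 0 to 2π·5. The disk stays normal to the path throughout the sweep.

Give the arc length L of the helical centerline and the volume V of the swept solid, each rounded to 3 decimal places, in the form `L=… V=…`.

L=676.626 V=22452.523

2πR = 2π·21.5 = 135.088484
per-turn = √(135.088484² + 8²) = √(18248.8985 + 64) = √18312.8985 = 135.325159
L = 5 × 135.325159 = 676.625793
V = π·3.25² × L = 33.183072 × 676.625793 = 22452.522672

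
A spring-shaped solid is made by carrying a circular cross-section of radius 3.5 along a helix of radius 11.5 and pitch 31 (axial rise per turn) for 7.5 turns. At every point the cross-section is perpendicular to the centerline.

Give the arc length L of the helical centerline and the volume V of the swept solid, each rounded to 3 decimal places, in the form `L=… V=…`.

L=589.694 V=22694.073

2πR = 2π·11.5 = 72.256631
per-turn = √(72.256631² + 31²) = √(5221.0207 + 961) = √6182.0207 = 78.625827
L = 7.5 × 78.625827 = 589.693705
V = π·3.5² × L = 38.484510 × 589.693705 = 22694.073299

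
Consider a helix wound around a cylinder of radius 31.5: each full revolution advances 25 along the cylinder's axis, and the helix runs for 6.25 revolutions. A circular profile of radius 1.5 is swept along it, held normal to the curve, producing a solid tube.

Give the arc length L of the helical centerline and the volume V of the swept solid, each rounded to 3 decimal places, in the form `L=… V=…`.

L=1246.831 V=8813.331

2πR = 2π·31.5 = 197.920337
per-turn = √(197.920337² + 25²) = √(39172.4599 + 625) = √39797.4599 = 199.493007
L = 6.25 × 199.493007 = 1246.831294
V = π·1.5² × L = 7.068583 × 1246.831294 = 8813.331076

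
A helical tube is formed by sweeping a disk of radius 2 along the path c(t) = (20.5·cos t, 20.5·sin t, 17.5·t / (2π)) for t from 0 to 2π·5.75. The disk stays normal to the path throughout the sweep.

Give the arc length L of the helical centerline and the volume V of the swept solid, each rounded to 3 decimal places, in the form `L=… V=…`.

L=747.435 V=9392.544

2πR = 2π·20.5 = 128.805299
per-turn = √(128.805299² + 17.5²) = √(16590.8050 + 306.25) = √16897.0550 = 129.988673
L = 5.75 × 129.988673 = 747.434867
V = π·2² × L = 12.566371 × 747.434867 = 9392.543553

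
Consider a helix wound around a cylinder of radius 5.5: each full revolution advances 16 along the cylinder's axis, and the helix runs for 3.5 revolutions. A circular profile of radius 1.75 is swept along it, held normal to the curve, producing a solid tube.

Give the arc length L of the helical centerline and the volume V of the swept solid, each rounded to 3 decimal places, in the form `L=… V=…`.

2πR = 2π·5.5 = 34.557519
per-turn = √(34.557519² + 16²) = √(1194.2221 + 256) = √1450.2221 = 38.081782
L = 3.5 × 38.081782 = 133.286238
V = π·1.75² × L = 9.621128 × 133.286238 = 1282.363886

L=133.286 V=1282.364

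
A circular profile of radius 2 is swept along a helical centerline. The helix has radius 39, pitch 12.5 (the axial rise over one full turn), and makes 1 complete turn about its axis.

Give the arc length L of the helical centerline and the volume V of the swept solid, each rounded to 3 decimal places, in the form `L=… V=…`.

L=245.363 V=3083.320

2πR = 2π·39 = 245.044227
per-turn = √(245.044227² + 12.5²) = √(60046.6732 + 156.25) = √60202.9232 = 245.362840
L = 1 × 245.362840 = 245.362840
V = π·2² × L = 12.566371 × 245.362840 = 3083.320380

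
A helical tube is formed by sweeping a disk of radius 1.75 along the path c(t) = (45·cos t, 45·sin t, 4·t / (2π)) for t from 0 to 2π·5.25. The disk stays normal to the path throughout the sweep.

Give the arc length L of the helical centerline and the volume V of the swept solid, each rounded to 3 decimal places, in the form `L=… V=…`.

2πR = 2π·45 = 282.743339
per-turn = √(282.743339² + 4²) = √(79943.7956 + 16) = √79959.7956 = 282.771632
L = 5.25 × 282.771632 = 1484.551066
V = π·1.75² × L = 9.621128 × 1484.551066 = 14283.055089

L=1484.551 V=14283.055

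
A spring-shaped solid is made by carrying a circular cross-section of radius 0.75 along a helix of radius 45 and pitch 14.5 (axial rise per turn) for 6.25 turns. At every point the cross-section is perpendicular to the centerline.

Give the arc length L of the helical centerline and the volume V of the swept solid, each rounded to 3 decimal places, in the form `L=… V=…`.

2πR = 2π·45 = 282.743339
per-turn = √(282.743339² + 14.5²) = √(79943.7956 + 210.25) = √80154.0456 = 283.114898
L = 6.25 × 283.114898 = 1769.468114
V = π·0.75² × L = 1.767146 × 1769.468114 = 3126.908266

L=1769.468 V=3126.908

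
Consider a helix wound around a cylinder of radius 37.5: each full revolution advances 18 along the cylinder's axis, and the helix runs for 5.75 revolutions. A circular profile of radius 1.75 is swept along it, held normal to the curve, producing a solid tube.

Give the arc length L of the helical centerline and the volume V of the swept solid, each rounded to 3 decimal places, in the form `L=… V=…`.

2πR = 2π·37.5 = 235.619449
per-turn = √(235.619449² + 18²) = √(55516.5248 + 324) = √55840.5248 = 236.305998
L = 5.75 × 236.305998 = 1358.759489
V = π·1.75² × L = 9.621128 × 1358.759489 = 13072.798291

L=1358.759 V=13072.798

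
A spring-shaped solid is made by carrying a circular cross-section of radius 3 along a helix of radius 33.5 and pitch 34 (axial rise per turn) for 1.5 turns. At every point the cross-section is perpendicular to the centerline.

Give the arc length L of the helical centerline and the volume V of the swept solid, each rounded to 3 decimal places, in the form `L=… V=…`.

2πR = 2π·33.5 = 210.486708
per-turn = √(210.486708² + 34²) = √(44304.6542 + 1156) = √45460.6542 = 213.215042
L = 1.5 × 213.215042 = 319.822563
V = π·3² × L = 28.274334 × 319.822563 = 9042.769931

L=319.823 V=9042.770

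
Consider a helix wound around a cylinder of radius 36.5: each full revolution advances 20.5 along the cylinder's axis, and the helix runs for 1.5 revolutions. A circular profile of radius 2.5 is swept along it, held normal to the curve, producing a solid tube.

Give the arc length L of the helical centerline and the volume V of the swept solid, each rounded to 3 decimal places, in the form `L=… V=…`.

2πR = 2π·36.5 = 229.336264
per-turn = √(229.336264² + 20.5²) = √(52595.1219 + 420.25) = √53015.3719 = 230.250672
L = 1.5 × 230.250672 = 345.376008
V = π·2.5² × L = 19.634954 × 345.376008 = 6781.442053

L=345.376 V=6781.442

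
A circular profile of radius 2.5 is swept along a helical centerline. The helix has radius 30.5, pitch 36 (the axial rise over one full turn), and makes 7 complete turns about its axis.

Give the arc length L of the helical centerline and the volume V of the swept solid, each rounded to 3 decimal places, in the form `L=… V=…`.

L=1364.925 V=26800.231

2πR = 2π·30.5 = 191.637152
per-turn = √(191.637152² + 36²) = √(36724.7980 + 1296) = √38020.7980 = 194.989225
L = 7 × 194.989225 = 1364.924577
V = π·2.5² × L = 19.634954 × 1364.924577 = 26800.231398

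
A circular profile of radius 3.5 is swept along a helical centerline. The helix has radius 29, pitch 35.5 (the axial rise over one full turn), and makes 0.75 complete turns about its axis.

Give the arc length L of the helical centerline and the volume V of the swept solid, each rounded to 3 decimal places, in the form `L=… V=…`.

L=139.229 V=5358.151

2πR = 2π·29 = 182.212374
per-turn = √(182.212374² + 35.5²) = √(33201.3492 + 1260.25) = √34461.5992 = 185.638356
L = 0.75 × 185.638356 = 139.228767
V = π·3.5² × L = 38.484510 × 139.228767 = 5358.150876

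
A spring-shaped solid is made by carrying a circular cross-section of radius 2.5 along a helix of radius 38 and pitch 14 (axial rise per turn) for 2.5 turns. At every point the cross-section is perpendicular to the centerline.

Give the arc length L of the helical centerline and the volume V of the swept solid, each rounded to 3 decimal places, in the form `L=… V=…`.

L=597.928 V=11740.286

2πR = 2π·38 = 238.761042
per-turn = √(238.761042² + 14²) = √(57006.8350 + 196) = √57202.8350 = 239.171142
L = 2.5 × 239.171142 = 597.927854
V = π·2.5² × L = 19.634954 × 597.927854 = 11740.285964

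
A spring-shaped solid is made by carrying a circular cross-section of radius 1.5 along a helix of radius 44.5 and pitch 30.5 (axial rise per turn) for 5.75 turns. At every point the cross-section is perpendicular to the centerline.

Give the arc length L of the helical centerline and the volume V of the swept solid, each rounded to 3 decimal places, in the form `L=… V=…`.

2πR = 2π·44.5 = 279.601746
per-turn = √(279.601746² + 30.5²) = √(78177.1365 + 930.25) = √79107.3865 = 281.260354
L = 5.75 × 281.260354 = 1617.247033
V = π·1.5² × L = 7.068583 × 1617.247033 = 11431.645643

L=1617.247 V=11431.646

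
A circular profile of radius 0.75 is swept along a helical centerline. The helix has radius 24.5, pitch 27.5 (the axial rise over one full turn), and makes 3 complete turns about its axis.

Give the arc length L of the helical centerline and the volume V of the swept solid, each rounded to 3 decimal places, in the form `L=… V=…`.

2πR = 2π·24.5 = 153.938040
per-turn = √(153.938040² + 27.5²) = √(23696.9202 + 756.25) = √24453.1702 = 156.375094
L = 3 × 156.375094 = 469.125283
V = π·0.75² × L = 1.767146 × 469.125283 = 829.012806

L=469.125 V=829.013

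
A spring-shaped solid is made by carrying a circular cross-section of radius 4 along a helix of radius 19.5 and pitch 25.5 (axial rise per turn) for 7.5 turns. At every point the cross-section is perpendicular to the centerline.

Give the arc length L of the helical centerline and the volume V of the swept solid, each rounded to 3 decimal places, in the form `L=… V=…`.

L=938.607 V=47179.528

2πR = 2π·19.5 = 122.522113
per-turn = √(122.522113² + 25.5²) = √(15011.6683 + 650.25) = √15661.9183 = 125.147586
L = 7.5 × 125.147586 = 938.606895
V = π·4² × L = 50.265482 × 938.606895 = 47179.528434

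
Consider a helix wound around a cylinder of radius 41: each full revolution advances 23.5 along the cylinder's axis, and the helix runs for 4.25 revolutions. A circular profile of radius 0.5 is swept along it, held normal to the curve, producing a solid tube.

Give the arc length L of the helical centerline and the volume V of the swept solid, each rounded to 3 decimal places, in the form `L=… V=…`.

2πR = 2π·41 = 257.610598
per-turn = √(257.610598² + 23.5²) = √(66363.2200 + 552.25) = √66915.4700 = 258.680247
L = 4.25 × 258.680247 = 1099.391048
V = π·0.5² × L = 0.785398 × 1099.391048 = 863.459710

L=1099.391 V=863.460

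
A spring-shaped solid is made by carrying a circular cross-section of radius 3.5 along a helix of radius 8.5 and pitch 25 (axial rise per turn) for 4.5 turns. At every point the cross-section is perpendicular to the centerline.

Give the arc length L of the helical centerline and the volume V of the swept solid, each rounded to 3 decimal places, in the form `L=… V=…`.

2πR = 2π·8.5 = 53.407075
per-turn = √(53.407075² + 25²) = √(2852.3157 + 625) = √3477.3157 = 58.968769
L = 4.5 × 58.968769 = 265.359459
V = π·3.5² × L = 38.484510 × 265.359459 = 10212.228746

L=265.359 V=10212.229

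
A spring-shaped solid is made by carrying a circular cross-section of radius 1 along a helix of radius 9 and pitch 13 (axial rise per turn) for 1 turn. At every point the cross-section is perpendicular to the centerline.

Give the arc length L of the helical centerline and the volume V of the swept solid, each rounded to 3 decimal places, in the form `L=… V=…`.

2πR = 2π·9 = 56.548668
per-turn = √(56.548668² + 13²) = √(3197.7518 + 169) = √3366.7518 = 58.023718
L = 1 × 58.023718 = 58.023718
V = π·1² × L = 3.141593 × 58.023718 = 182.286886

L=58.024 V=182.287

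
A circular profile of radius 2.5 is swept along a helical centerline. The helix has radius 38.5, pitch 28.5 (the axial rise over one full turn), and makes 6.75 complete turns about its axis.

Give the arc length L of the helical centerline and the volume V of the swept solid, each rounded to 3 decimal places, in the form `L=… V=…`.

2πR = 2π·38.5 = 241.902634
per-turn = √(241.902634² + 28.5²) = √(58516.8845 + 812.25) = √59329.1345 = 243.575726
L = 6.75 × 243.575726 = 1644.136153
V = π·2.5² × L = 19.634954 × 1644.136153 = 32282.537878

L=1644.136 V=32282.538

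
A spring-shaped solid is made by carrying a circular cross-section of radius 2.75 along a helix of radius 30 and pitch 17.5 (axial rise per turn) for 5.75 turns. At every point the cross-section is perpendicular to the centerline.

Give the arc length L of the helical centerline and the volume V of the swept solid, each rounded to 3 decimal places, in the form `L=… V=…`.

2πR = 2π·30 = 188.495559
per-turn = √(188.495559² + 17.5²) = √(35530.5758 + 306.25) = √35836.8258 = 189.306170
L = 5.75 × 189.306170 = 1088.510475
V = π·2.75² × L = 23.758294 × 1088.510475 = 25861.152372

L=1088.510 V=25861.152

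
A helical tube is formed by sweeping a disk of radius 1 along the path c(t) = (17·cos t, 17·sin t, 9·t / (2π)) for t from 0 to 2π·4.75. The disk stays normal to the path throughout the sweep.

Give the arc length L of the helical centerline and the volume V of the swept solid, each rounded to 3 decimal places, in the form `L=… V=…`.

2πR = 2π·17 = 106.814150
per-turn = √(106.814150² + 9²) = √(11409.2627 + 81) = √11490.2627 = 107.192643
L = 4.75 × 107.192643 = 509.165054
V = π·1² × L = 3.141593 × 509.165054 = 1599.589192

L=509.165 V=1599.589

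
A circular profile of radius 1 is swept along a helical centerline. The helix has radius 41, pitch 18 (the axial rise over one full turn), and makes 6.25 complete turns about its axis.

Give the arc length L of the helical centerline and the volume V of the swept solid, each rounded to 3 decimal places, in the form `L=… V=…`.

L=1613.992 V=5070.505

2πR = 2π·41 = 257.610598
per-turn = √(257.610598² + 18²) = √(66363.2200 + 324) = √66687.2200 = 258.238688
L = 6.25 × 258.238688 = 1613.991800
V = π·1² × L = 3.141593 × 1613.991800 = 5070.504782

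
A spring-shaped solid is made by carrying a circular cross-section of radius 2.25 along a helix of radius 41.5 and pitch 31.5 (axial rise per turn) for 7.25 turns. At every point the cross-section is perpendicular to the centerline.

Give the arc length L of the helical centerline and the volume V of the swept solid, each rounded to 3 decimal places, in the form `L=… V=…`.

2πR = 2π·41.5 = 260.752190
per-turn = √(260.752190² + 31.5²) = √(67991.7047 + 992.25) = √68983.9547 = 262.647967
L = 7.25 × 262.647967 = 1904.197763
V = π·2.25² × L = 15.904313 × 1904.197763 = 30284.956870

L=1904.198 V=30284.957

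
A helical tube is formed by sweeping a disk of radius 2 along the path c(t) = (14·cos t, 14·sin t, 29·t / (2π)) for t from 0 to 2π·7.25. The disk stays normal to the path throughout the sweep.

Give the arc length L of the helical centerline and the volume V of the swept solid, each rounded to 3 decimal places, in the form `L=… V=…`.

L=671.507 V=8438.405

2πR = 2π·14 = 87.964594
per-turn = √(87.964594² + 29²) = √(7737.7699 + 841) = √8578.7699 = 92.621649
L = 7.25 × 92.621649 = 671.506955
V = π·2² × L = 12.566371 × 671.506955 = 8438.405263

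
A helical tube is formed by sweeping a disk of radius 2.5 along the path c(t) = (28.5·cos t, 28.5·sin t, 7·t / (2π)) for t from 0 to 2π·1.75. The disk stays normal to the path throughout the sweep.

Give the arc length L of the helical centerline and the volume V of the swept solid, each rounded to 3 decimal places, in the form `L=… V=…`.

L=313.613 V=6157.781

2πR = 2π·28.5 = 179.070781
per-turn = √(179.070781² + 7²) = √(32066.3447 + 49) = √32115.3447 = 179.207546
L = 1.75 × 179.207546 = 313.613206
V = π·2.5² × L = 19.634954 × 313.613206 = 6157.780905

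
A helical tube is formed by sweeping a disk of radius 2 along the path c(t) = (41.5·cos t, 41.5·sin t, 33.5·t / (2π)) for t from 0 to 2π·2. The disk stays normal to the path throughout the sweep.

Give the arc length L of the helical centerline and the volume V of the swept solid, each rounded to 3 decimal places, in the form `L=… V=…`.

L=525.791 V=6607.280

2πR = 2π·41.5 = 260.752190
per-turn = √(260.752190² + 33.5²) = √(67991.7047 + 1122.25) = √69113.9547 = 262.895330
L = 2 × 262.895330 = 525.790661
V = π·2² × L = 12.566371 × 525.790661 = 6607.280308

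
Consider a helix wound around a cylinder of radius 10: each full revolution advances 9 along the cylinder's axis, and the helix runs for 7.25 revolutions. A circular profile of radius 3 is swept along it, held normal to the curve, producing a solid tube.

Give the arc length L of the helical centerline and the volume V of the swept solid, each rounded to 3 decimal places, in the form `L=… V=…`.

L=460.180 V=13011.294

2πR = 2π·10 = 62.831853
per-turn = √(62.831853² + 9²) = √(3947.8418 + 81) = √4028.8418 = 63.473158
L = 7.25 × 63.473158 = 460.180394
V = π·3² × L = 28.274334 × 460.180394 = 13011.294106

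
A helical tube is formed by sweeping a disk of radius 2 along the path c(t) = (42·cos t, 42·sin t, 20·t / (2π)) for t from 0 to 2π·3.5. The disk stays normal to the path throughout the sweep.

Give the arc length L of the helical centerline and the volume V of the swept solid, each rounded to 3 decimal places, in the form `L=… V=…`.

L=926.277 V=11639.940

2πR = 2π·42 = 263.893783
per-turn = √(263.893783² + 20²) = √(69639.9287 + 400) = √70039.9287 = 264.650578
L = 3.5 × 264.650578 = 926.277024
V = π·2² × L = 12.566371 × 926.277024 = 11639.940381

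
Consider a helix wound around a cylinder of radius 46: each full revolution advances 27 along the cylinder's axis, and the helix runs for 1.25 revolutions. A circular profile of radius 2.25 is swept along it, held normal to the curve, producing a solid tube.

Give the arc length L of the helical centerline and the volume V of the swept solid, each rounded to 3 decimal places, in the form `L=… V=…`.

L=362.856 V=5770.978

2πR = 2π·46 = 289.026524
per-turn = √(289.026524² + 27²) = √(83536.3317 + 729) = √84265.3317 = 290.284915
L = 1.25 × 290.284915 = 362.856143
V = π·2.25² × L = 15.904313 × 362.856143 = 5770.977607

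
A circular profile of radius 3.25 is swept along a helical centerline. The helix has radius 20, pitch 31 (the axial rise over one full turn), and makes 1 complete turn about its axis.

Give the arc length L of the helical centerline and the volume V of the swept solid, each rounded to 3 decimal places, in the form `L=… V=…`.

2πR = 2π·20 = 125.663706
per-turn = √(125.663706² + 31²) = √(15791.3670 + 961) = √16752.3670 = 129.430935
L = 1 × 129.430935 = 129.430935
V = π·3.25² × L = 33.183072 × 129.430935 = 4294.916101

L=129.431 V=4294.916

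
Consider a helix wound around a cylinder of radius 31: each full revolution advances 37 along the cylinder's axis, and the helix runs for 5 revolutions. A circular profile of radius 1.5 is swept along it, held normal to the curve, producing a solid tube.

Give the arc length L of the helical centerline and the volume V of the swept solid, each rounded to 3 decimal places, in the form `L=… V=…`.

2πR = 2π·31 = 194.778745
per-turn = √(194.778745² + 37²) = √(37938.7593 + 1369) = √39307.7593 = 198.261845
L = 5 × 198.261845 = 991.309227
V = π·1.5² × L = 7.068583 × 991.309227 = 7007.152014

L=991.309 V=7007.152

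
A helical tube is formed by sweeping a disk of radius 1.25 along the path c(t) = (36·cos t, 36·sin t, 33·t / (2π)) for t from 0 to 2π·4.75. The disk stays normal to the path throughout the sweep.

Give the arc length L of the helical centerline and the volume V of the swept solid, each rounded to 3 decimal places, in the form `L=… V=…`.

2πR = 2π·36 = 226.194671
per-turn = √(226.194671² + 33²) = √(51164.0292 + 1089) = √52253.0292 = 228.589215
L = 4.75 × 228.589215 = 1085.798771
V = π·1.25² × L = 4.908739 × 1085.798771 = 5329.902255

L=1085.799 V=5329.902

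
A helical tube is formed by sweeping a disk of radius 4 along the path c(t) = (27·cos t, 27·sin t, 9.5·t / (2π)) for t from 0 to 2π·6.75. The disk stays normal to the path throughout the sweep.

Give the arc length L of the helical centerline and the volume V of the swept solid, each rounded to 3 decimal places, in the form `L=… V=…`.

2πR = 2π·27 = 169.646003
per-turn = √(169.646003² + 9.5²) = √(28779.7664 + 90.25) = √28870.0164 = 169.911790
L = 6.75 × 169.911790 = 1146.904584
V = π·4² × L = 50.265482 × 1146.904584 = 57649.712224

L=1146.905 V=57649.712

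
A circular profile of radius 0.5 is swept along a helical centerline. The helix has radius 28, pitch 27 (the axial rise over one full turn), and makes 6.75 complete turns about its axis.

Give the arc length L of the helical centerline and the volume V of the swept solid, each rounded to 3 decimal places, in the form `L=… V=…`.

2πR = 2π·28 = 175.929189
per-turn = √(175.929189² + 27²) = √(30951.0794 + 729) = √31680.0794 = 177.988987
L = 6.75 × 177.988987 = 1201.425661
V = π·0.5² × L = 0.785398 × 1201.425661 = 943.597507

L=1201.426 V=943.598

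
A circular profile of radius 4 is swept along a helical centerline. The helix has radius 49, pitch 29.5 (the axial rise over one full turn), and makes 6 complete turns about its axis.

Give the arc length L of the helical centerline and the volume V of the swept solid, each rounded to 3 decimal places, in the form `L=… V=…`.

L=1855.717 V=93278.509

2πR = 2π·49 = 307.876080
per-turn = √(307.876080² + 29.5²) = √(94787.6807 + 870.25) = √95657.9307 = 309.286163
L = 6 × 309.286163 = 1855.716978
V = π·4² × L = 50.265482 × 1855.716978 = 93278.509225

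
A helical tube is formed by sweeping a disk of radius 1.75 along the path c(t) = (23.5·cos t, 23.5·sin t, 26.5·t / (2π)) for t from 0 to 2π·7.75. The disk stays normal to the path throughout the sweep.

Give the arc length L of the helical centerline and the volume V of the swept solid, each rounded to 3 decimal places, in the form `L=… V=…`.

L=1162.609 V=11185.606

2πR = 2π·23.5 = 147.654855
per-turn = √(147.654855² + 26.5²) = √(21801.9561 + 702.25) = √22504.2061 = 150.014020
L = 7.75 × 150.014020 = 1162.608653
V = π·1.75² × L = 9.621128 × 1162.608653 = 11185.606086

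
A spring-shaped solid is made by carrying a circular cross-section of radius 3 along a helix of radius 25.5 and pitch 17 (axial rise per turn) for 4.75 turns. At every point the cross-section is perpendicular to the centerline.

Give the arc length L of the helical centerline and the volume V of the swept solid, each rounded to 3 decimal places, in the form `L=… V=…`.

2πR = 2π·25.5 = 160.221225
per-turn = √(160.221225² + 17²) = √(25670.8410 + 289) = √25959.8410 = 161.120579
L = 4.75 × 161.120579 = 765.322751
V = π·3² × L = 28.274334 × 765.322751 = 21638.990997

L=765.323 V=21638.991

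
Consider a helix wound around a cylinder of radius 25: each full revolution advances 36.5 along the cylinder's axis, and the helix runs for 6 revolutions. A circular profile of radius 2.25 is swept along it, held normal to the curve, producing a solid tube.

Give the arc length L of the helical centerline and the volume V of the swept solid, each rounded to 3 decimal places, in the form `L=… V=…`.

2πR = 2π·25 = 157.079633
per-turn = √(157.079633² + 36.5²) = √(24674.0110 + 1332.25) = √26006.2610 = 161.264568
L = 6 × 161.264568 = 967.587410
V = π·2.25² × L = 15.904313 × 967.587410 = 15388.812839

L=967.587 V=15388.813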